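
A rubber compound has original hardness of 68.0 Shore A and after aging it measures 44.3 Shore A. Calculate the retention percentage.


Retention = aged / original * 100
= 44.3 / 68.0 * 100
= 65.1%

65.1%


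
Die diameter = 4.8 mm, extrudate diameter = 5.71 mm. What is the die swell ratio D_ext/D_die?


Die swell ratio = D_extrudate / D_die
= 5.71 / 4.8
= 1.19

Die swell = 1.19


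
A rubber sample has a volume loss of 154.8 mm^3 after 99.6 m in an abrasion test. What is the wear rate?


Rate = volume_loss / distance
= 154.8 / 99.6
= 1.554 mm^3/m

1.554 mm^3/m


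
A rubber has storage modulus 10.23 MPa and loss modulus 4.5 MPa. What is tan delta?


tan delta = E'' / E'
= 4.5 / 10.23
= 0.4399

tan delta = 0.4399


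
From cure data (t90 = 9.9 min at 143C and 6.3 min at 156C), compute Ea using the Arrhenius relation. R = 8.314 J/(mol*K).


T1 = 416.15 K, T2 = 429.15 K
1/T1 - 1/T2 = 7.2792e-05
ln(t1/t2) = ln(9.9/6.3) = 0.4520
Ea = 8.314 * 0.4520 / 7.2792e-05 = 51623.7828 J/mol
Ea = 51.62 kJ/mol

51.62 kJ/mol


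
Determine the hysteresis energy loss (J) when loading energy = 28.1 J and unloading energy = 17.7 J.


Hysteresis loss = loading - unloading
= 28.1 - 17.7
= 10.4 J

10.4 J


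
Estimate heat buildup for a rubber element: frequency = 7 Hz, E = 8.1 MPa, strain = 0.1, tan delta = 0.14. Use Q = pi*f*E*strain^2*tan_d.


Q = pi * f * E * strain^2 * tan_d
= pi * 7 * 8.1 * 0.1^2 * 0.14
= pi * 7 * 8.1 * 0.0100 * 0.14
= 0.2494

Q = 0.2494


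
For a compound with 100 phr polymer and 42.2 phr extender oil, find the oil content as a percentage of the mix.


Oil % = oil / (100 + oil) * 100
= 42.2 / (100 + 42.2) * 100
= 42.2 / 142.2 * 100
= 29.68%

29.68%


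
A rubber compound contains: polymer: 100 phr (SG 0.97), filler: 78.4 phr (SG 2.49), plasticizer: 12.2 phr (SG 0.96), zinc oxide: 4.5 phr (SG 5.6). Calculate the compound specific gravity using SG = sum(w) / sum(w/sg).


Sum of weights = 195.1
Volume contributions:
  polymer: 100/0.97 = 103.0928
  filler: 78.4/2.49 = 31.4859
  plasticizer: 12.2/0.96 = 12.7083
  zinc oxide: 4.5/5.6 = 0.8036
Sum of volumes = 148.0906
SG = 195.1 / 148.0906 = 1.317

SG = 1.317


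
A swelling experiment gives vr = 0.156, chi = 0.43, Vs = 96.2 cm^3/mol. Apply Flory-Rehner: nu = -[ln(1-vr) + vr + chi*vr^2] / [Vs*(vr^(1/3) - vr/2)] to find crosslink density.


ln(1 - vr) = ln(1 - 0.156) = -0.1696
Numerator = -((-0.1696) + 0.156 + 0.43 * 0.156^2) = 0.0031
Denominator = 96.2 * (0.156^(1/3) - 0.156/2) = 44.2829
nu = 0.0031 / 44.2829 = 7.0869e-05 mol/cm^3

7.0869e-05 mol/cm^3


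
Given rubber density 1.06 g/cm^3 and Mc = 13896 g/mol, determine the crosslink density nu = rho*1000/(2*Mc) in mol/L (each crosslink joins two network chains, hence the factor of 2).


nu = rho * 1000 / (2 * Mc)
nu = 1.06 * 1000 / (2 * 13896)
nu = 1060.0 / 27792
nu = 0.0381 mol/L

0.0381 mol/L


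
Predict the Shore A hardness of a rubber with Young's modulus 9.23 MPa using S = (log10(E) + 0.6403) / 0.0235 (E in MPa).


log10(E) = 0.0235*S - 0.6403  =>  S = (log10(E) + 0.6403) / 0.0235
log10(9.23) = 0.965202
S = (0.965202 + 0.6403) / 0.0235 = 1.605502 / 0.0235
S = 68.3

Shore A = 68.3


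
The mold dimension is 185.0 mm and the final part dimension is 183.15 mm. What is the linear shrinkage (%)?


Shrinkage = (mold - part) / mold * 100
= (185.0 - 183.15) / 185.0 * 100
= 1.85 / 185.0 * 100
= 1.0%

1.0%


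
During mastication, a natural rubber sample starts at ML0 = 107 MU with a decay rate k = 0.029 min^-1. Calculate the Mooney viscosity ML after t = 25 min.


ML = ML0 * exp(-k * t)
ML = 107 * exp(-0.029 * 25)
ML = 107 * 0.4843
ML = 51.82 MU

51.82 MU


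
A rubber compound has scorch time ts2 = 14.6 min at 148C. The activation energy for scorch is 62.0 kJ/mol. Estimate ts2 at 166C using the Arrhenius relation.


Convert temperatures: T1 = 148 + 273.15 = 421.15 K, T2 = 166 + 273.15 = 439.15 K
ts2_new = 14.6 * exp(62000 / 8.314 * (1/439.15 - 1/421.15))
1/T2 - 1/T1 = -9.7325e-05
ts2_new = 7.07 min

7.07 min


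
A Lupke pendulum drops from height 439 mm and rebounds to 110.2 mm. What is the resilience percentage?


Resilience = h_rebound / h_drop * 100
= 110.2 / 439 * 100
= 25.1%

25.1%


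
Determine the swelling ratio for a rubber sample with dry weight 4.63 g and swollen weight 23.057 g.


Q = W_swollen / W_dry
Q = 23.057 / 4.63
Q = 4.98

Q = 4.98


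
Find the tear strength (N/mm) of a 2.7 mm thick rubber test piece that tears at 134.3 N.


Tear strength = force / thickness
= 134.3 / 2.7
= 49.74 N/mm

49.74 N/mm


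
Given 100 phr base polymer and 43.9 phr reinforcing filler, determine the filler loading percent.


Filler % = filler / (rubber + filler) * 100
= 43.9 / (100 + 43.9) * 100
= 43.9 / 143.9 * 100
= 30.51%

30.51%


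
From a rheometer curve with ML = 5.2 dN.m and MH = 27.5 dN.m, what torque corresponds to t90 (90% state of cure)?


M90 = ML + 0.9 * (MH - ML)
M90 = 5.2 + 0.9 * (27.5 - 5.2)
M90 = 5.2 + 0.9 * 22.3
M90 = 25.27 dN.m

25.27 dN.m


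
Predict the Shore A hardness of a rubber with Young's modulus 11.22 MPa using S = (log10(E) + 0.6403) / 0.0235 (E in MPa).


log10(E) = 0.0235*S - 0.6403  =>  S = (log10(E) + 0.6403) / 0.0235
log10(11.22) = 1.049993
S = (1.049993 + 0.6403) / 0.0235 = 1.690293 / 0.0235
S = 71.9

Shore A = 71.9


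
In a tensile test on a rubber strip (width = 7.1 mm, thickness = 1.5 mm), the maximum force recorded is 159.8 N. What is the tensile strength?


Area = width * thickness = 7.1 * 1.5 = 10.65 mm^2
TS = force / area = 159.8 / 10.65 = 15.0 MPa

15.0 MPa


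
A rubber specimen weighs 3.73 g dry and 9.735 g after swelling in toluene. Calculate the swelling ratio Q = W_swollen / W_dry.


Q = W_swollen / W_dry
Q = 9.735 / 3.73
Q = 2.61

Q = 2.61


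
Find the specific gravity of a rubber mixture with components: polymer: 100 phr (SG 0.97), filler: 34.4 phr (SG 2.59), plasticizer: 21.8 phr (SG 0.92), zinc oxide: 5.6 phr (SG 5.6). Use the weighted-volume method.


Sum of weights = 161.8
Volume contributions:
  polymer: 100/0.97 = 103.0928
  filler: 34.4/2.59 = 13.2819
  plasticizer: 21.8/0.92 = 23.6957
  zinc oxide: 5.6/5.6 = 1.0000
Sum of volumes = 141.0703
SG = 161.8 / 141.0703 = 1.147

SG = 1.147


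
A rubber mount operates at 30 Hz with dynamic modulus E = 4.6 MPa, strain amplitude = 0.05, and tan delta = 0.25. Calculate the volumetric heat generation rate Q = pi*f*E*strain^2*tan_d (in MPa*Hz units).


Q = pi * f * E * strain^2 * tan_d
= pi * 30 * 4.6 * 0.05^2 * 0.25
= pi * 30 * 4.6 * 0.0025 * 0.25
= 0.2710

Q = 0.2710


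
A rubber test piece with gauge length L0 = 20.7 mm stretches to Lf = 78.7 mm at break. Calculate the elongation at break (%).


Elongation = (Lf - L0) / L0 * 100
= (78.7 - 20.7) / 20.7 * 100
= 58.0 / 20.7 * 100
= 280.2%

280.2%


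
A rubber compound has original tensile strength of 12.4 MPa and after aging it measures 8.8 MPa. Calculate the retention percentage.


Retention = aged / original * 100
= 8.8 / 12.4 * 100
= 71.0%

71.0%


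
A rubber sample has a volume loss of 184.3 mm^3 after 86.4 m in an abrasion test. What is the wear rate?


Rate = volume_loss / distance
= 184.3 / 86.4
= 2.133 mm^3/m

2.133 mm^3/m


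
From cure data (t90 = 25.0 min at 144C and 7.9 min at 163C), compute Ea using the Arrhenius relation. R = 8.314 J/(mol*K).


T1 = 417.15 K, T2 = 436.15 K
1/T1 - 1/T2 = 1.0443e-04
ln(t1/t2) = ln(25.0/7.9) = 1.1520
Ea = 8.314 * 1.1520 / 1.0443e-04 = 91715.3333 J/mol
Ea = 91.72 kJ/mol

91.72 kJ/mol


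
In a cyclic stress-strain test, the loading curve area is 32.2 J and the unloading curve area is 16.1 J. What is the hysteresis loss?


Hysteresis loss = loading - unloading
= 32.2 - 16.1
= 16.1 J

16.1 J


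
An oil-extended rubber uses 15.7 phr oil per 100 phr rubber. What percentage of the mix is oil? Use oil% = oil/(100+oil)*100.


Oil % = oil / (100 + oil) * 100
= 15.7 / (100 + 15.7) * 100
= 15.7 / 115.7 * 100
= 13.57%

13.57%


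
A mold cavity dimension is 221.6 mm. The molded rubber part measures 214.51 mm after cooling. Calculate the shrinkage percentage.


Shrinkage = (mold - part) / mold * 100
= (221.6 - 214.51) / 221.6 * 100
= 7.09 / 221.6 * 100
= 3.2%

3.2%


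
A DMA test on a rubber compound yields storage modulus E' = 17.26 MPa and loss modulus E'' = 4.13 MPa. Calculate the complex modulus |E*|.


|E*| = sqrt(E'^2 + E''^2)
= sqrt(17.26^2 + 4.13^2)
= sqrt(297.9076 + 17.0569)
= 17.747 MPa

17.747 MPa


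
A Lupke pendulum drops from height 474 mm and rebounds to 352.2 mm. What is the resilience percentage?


Resilience = h_rebound / h_drop * 100
= 352.2 / 474 * 100
= 74.3%

74.3%


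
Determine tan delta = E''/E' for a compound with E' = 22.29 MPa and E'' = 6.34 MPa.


tan delta = E'' / E'
= 6.34 / 22.29
= 0.2844

tan delta = 0.2844


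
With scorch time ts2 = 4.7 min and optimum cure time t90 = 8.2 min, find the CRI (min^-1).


CRI = 100 / (t90 - ts2)
= 100 / (8.2 - 4.7)
= 100 / 3.5
= 28.57 min^-1

28.57 min^-1


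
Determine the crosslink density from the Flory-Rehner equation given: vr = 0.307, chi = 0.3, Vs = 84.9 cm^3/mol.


ln(1 - vr) = ln(1 - 0.307) = -0.3667
Numerator = -((-0.3667) + 0.307 + 0.3 * 0.307^2) = 0.0315
Denominator = 84.9 * (0.307^(1/3) - 0.307/2) = 44.2414
nu = 0.0315 / 44.2414 = 7.1089e-04 mol/cm^3

7.1089e-04 mol/cm^3


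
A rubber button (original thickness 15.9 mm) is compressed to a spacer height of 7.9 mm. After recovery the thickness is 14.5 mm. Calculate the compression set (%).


CS = (t0 - recovered) / (t0 - ts) * 100
= (15.9 - 14.5) / (15.9 - 7.9) * 100
= 1.4 / 8.0 * 100
= 17.5%

17.5%


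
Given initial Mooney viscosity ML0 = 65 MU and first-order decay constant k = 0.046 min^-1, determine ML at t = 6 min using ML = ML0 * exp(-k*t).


ML = ML0 * exp(-k * t)
ML = 65 * exp(-0.046 * 6)
ML = 65 * 0.7588
ML = 49.32 MU

49.32 MU


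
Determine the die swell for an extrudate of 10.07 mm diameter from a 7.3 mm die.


Die swell ratio = D_extrudate / D_die
= 10.07 / 7.3
= 1.379

Die swell = 1.379


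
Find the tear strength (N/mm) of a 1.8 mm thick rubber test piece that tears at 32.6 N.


Tear strength = force / thickness
= 32.6 / 1.8
= 18.11 N/mm

18.11 N/mm


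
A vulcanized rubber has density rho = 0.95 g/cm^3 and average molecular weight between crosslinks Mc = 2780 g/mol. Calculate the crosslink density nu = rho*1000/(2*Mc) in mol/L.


nu = rho * 1000 / (2 * Mc)
nu = 0.95 * 1000 / (2 * 2780)
nu = 950.0 / 5560
nu = 0.1709 mol/L

0.1709 mol/L


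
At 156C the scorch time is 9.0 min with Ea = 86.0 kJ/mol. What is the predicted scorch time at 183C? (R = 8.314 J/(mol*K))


Convert temperatures: T1 = 156 + 273.15 = 429.15 K, T2 = 183 + 273.15 = 456.15 K
ts2_new = 9.0 * exp(86000 / 8.314 * (1/456.15 - 1/429.15))
1/T2 - 1/T1 = -1.3793e-04
ts2_new = 2.16 min

2.16 min


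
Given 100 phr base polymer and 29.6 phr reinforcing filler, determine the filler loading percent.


Filler % = filler / (rubber + filler) * 100
= 29.6 / (100 + 29.6) * 100
= 29.6 / 129.6 * 100
= 22.84%

22.84%


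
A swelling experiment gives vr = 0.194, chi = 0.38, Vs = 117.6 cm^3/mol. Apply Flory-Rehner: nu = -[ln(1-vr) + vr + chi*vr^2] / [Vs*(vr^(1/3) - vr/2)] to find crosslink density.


ln(1 - vr) = ln(1 - 0.194) = -0.2157
Numerator = -((-0.2157) + 0.194 + 0.38 * 0.194^2) = 0.0074
Denominator = 117.6 * (0.194^(1/3) - 0.194/2) = 56.6710
nu = 0.0074 / 56.6710 = 1.3005e-04 mol/cm^3

1.3005e-04 mol/cm^3


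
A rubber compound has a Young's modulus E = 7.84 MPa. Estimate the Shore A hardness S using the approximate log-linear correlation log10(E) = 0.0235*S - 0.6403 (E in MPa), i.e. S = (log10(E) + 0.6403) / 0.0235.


log10(E) = 0.0235*S - 0.6403  =>  S = (log10(E) + 0.6403) / 0.0235
log10(7.84) = 0.894316
S = (0.894316 + 0.6403) / 0.0235 = 1.534616 / 0.0235
S = 65.3

Shore A = 65.3


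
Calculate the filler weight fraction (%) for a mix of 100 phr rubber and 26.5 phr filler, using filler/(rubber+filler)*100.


Filler % = filler / (rubber + filler) * 100
= 26.5 / (100 + 26.5) * 100
= 26.5 / 126.5 * 100
= 20.95%

20.95%


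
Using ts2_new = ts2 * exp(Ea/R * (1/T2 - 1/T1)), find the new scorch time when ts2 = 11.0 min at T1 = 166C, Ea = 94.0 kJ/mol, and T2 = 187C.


Convert temperatures: T1 = 166 + 273.15 = 439.15 K, T2 = 187 + 273.15 = 460.15 K
ts2_new = 11.0 * exp(94000 / 8.314 * (1/460.15 - 1/439.15))
1/T2 - 1/T1 = -1.0392e-04
ts2_new = 3.4 min

3.4 min


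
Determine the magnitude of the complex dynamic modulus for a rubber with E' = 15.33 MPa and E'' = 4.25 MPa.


|E*| = sqrt(E'^2 + E''^2)
= sqrt(15.33^2 + 4.25^2)
= sqrt(235.0089 + 18.0625)
= 15.908 MPa

15.908 MPa


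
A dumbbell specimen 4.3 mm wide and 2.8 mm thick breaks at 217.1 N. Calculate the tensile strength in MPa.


Area = width * thickness = 4.3 * 2.8 = 12.04 mm^2
TS = force / area = 217.1 / 12.04 = 18.03 MPa

18.03 MPa


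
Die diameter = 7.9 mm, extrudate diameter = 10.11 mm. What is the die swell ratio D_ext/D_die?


Die swell ratio = D_extrudate / D_die
= 10.11 / 7.9
= 1.28

Die swell = 1.28


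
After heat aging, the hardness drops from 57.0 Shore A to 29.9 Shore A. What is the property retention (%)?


Retention = aged / original * 100
= 29.9 / 57.0 * 100
= 52.5%

52.5%


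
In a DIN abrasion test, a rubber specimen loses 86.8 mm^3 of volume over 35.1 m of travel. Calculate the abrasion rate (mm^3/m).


Rate = volume_loss / distance
= 86.8 / 35.1
= 2.473 mm^3/m

2.473 mm^3/m


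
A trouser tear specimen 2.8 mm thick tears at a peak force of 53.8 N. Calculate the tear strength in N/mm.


Tear strength = force / thickness
= 53.8 / 2.8
= 19.21 N/mm

19.21 N/mm


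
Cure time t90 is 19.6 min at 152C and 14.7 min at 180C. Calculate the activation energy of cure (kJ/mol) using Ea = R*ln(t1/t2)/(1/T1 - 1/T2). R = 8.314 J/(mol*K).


T1 = 425.15 K, T2 = 453.15 K
1/T1 - 1/T2 = 1.4534e-04
ln(t1/t2) = ln(19.6/14.7) = 0.2877
Ea = 8.314 * 0.2877 / 1.4534e-04 = 16456.9351 J/mol
Ea = 16.46 kJ/mol

16.46 kJ/mol


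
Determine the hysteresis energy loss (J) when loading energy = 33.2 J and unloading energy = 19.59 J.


Hysteresis loss = loading - unloading
= 33.2 - 19.59
= 13.61 J

13.61 J


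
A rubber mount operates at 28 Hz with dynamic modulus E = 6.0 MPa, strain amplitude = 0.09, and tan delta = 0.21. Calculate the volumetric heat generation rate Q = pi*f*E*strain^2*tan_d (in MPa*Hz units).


Q = pi * f * E * strain^2 * tan_d
= pi * 28 * 6.0 * 0.09^2 * 0.21
= pi * 28 * 6.0 * 0.0081 * 0.21
= 0.8978

Q = 0.8978


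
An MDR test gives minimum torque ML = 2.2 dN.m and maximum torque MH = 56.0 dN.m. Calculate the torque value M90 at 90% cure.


M90 = ML + 0.9 * (MH - ML)
M90 = 2.2 + 0.9 * (56.0 - 2.2)
M90 = 2.2 + 0.9 * 53.8
M90 = 50.62 dN.m

50.62 dN.m


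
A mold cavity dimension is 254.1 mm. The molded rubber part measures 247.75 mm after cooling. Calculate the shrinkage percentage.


Shrinkage = (mold - part) / mold * 100
= (254.1 - 247.75) / 254.1 * 100
= 6.35 / 254.1 * 100
= 2.5%

2.5%


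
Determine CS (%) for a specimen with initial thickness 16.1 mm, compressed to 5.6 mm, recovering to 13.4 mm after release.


CS = (t0 - recovered) / (t0 - ts) * 100
= (16.1 - 13.4) / (16.1 - 5.6) * 100
= 2.7 / 10.5 * 100
= 25.7%

25.7%


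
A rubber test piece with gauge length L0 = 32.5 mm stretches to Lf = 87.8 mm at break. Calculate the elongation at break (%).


Elongation = (Lf - L0) / L0 * 100
= (87.8 - 32.5) / 32.5 * 100
= 55.3 / 32.5 * 100
= 170.2%

170.2%


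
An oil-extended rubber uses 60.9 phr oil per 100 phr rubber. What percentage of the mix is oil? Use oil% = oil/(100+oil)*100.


Oil % = oil / (100 + oil) * 100
= 60.9 / (100 + 60.9) * 100
= 60.9 / 160.9 * 100
= 37.85%

37.85%


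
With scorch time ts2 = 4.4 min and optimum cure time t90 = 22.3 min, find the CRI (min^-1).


CRI = 100 / (t90 - ts2)
= 100 / (22.3 - 4.4)
= 100 / 17.9
= 5.59 min^-1

5.59 min^-1


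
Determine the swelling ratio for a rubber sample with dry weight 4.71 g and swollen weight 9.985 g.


Q = W_swollen / W_dry
Q = 9.985 / 4.71
Q = 2.12

Q = 2.12


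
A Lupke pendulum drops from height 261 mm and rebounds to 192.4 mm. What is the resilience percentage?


Resilience = h_rebound / h_drop * 100
= 192.4 / 261 * 100
= 73.7%

73.7%


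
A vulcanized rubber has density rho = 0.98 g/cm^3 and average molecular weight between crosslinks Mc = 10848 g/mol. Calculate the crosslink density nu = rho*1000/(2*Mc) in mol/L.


nu = rho * 1000 / (2 * Mc)
nu = 0.98 * 1000 / (2 * 10848)
nu = 980.0 / 21696
nu = 0.0452 mol/L

0.0452 mol/L


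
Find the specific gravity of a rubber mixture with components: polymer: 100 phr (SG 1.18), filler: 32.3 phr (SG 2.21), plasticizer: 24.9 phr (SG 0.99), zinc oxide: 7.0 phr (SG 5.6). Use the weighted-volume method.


Sum of weights = 164.2
Volume contributions:
  polymer: 100/1.18 = 84.7458
  filler: 32.3/2.21 = 14.6154
  plasticizer: 24.9/0.99 = 25.1515
  zinc oxide: 7.0/5.6 = 1.2500
Sum of volumes = 125.7627
SG = 164.2 / 125.7627 = 1.306

SG = 1.306


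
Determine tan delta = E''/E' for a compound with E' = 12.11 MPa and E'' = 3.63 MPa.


tan delta = E'' / E'
= 3.63 / 12.11
= 0.2998

tan delta = 0.2998


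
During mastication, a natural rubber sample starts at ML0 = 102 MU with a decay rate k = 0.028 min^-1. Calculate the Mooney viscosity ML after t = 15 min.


ML = ML0 * exp(-k * t)
ML = 102 * exp(-0.028 * 15)
ML = 102 * 0.6570
ML = 67.02 MU

67.02 MU


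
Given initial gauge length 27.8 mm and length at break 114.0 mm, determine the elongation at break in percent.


Elongation = (Lf - L0) / L0 * 100
= (114.0 - 27.8) / 27.8 * 100
= 86.2 / 27.8 * 100
= 310.1%

310.1%


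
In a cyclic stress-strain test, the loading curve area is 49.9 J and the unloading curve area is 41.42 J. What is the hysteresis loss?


Hysteresis loss = loading - unloading
= 49.9 - 41.42
= 8.48 J

8.48 J


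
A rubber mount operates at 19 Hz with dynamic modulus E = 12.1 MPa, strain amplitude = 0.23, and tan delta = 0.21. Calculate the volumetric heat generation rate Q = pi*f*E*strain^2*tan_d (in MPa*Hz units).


Q = pi * f * E * strain^2 * tan_d
= pi * 19 * 12.1 * 0.23^2 * 0.21
= pi * 19 * 12.1 * 0.0529 * 0.21
= 8.0235

Q = 8.0235


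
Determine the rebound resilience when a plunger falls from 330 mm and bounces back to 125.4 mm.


Resilience = h_rebound / h_drop * 100
= 125.4 / 330 * 100
= 38.0%

38.0%


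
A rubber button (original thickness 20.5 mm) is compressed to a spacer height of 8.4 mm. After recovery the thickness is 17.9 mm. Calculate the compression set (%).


CS = (t0 - recovered) / (t0 - ts) * 100
= (20.5 - 17.9) / (20.5 - 8.4) * 100
= 2.6 / 12.1 * 100
= 21.5%

21.5%


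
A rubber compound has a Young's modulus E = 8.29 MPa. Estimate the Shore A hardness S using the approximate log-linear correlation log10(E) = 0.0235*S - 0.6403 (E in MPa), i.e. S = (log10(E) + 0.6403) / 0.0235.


log10(E) = 0.0235*S - 0.6403  =>  S = (log10(E) + 0.6403) / 0.0235
log10(8.29) = 0.918555
S = (0.918555 + 0.6403) / 0.0235 = 1.558855 / 0.0235
S = 66.3

Shore A = 66.3


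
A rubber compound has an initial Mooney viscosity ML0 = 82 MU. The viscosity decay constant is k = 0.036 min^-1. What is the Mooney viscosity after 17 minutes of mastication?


ML = ML0 * exp(-k * t)
ML = 82 * exp(-0.036 * 17)
ML = 82 * 0.5423
ML = 44.47 MU

44.47 MU


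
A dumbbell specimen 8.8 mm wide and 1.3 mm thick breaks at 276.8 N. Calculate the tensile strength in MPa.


Area = width * thickness = 8.8 * 1.3 = 11.44 mm^2
TS = force / area = 276.8 / 11.44 = 24.2 MPa

24.2 MPa


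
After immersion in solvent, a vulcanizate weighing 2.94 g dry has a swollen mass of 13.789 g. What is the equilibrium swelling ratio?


Q = W_swollen / W_dry
Q = 13.789 / 2.94
Q = 4.69

Q = 4.69


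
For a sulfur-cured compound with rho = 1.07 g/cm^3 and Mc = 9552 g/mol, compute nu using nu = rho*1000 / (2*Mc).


nu = rho * 1000 / (2 * Mc)
nu = 1.07 * 1000 / (2 * 9552)
nu = 1070.0 / 19104
nu = 0.0560 mol/L

0.0560 mol/L


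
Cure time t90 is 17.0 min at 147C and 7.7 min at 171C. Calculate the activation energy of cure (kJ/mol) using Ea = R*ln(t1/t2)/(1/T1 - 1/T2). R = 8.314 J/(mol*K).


T1 = 420.15 K, T2 = 444.15 K
1/T1 - 1/T2 = 1.2861e-04
ln(t1/t2) = ln(17.0/7.7) = 0.7920
Ea = 8.314 * 0.7920 / 1.2861e-04 = 51198.1377 J/mol
Ea = 51.2 kJ/mol

51.2 kJ/mol


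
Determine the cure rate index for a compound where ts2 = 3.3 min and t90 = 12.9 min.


CRI = 100 / (t90 - ts2)
= 100 / (12.9 - 3.3)
= 100 / 9.6
= 10.42 min^-1

10.42 min^-1


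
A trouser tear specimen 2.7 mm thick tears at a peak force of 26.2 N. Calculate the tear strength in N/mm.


Tear strength = force / thickness
= 26.2 / 2.7
= 9.7 N/mm

9.7 N/mm


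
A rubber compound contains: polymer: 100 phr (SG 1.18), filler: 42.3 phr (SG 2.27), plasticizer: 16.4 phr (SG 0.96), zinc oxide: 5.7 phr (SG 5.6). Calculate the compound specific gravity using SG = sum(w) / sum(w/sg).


Sum of weights = 164.4
Volume contributions:
  polymer: 100/1.18 = 84.7458
  filler: 42.3/2.27 = 18.6344
  plasticizer: 16.4/0.96 = 17.0833
  zinc oxide: 5.7/5.6 = 1.0179
Sum of volumes = 121.4813
SG = 164.4 / 121.4813 = 1.353

SG = 1.353


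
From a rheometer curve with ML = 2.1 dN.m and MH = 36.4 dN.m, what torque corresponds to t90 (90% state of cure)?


M90 = ML + 0.9 * (MH - ML)
M90 = 2.1 + 0.9 * (36.4 - 2.1)
M90 = 2.1 + 0.9 * 34.3
M90 = 32.97 dN.m

32.97 dN.m


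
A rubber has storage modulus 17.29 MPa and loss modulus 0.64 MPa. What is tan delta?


tan delta = E'' / E'
= 0.64 / 17.29
= 0.037

tan delta = 0.037


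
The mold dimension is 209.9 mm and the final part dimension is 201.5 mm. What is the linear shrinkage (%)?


Shrinkage = (mold - part) / mold * 100
= (209.9 - 201.5) / 209.9 * 100
= 8.4 / 209.9 * 100
= 4.0%

4.0%


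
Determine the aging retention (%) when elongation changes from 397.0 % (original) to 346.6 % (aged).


Retention = aged / original * 100
= 346.6 / 397.0 * 100
= 87.3%

87.3%


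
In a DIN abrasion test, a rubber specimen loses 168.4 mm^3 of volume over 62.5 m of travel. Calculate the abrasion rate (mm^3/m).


Rate = volume_loss / distance
= 168.4 / 62.5
= 2.694 mm^3/m

2.694 mm^3/m


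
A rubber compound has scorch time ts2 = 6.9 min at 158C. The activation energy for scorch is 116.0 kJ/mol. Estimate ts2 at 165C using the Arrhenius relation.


Convert temperatures: T1 = 158 + 273.15 = 431.15 K, T2 = 165 + 273.15 = 438.15 K
ts2_new = 6.9 * exp(116000 / 8.314 * (1/438.15 - 1/431.15))
1/T2 - 1/T1 = -3.7055e-05
ts2_new = 4.11 min

4.11 min


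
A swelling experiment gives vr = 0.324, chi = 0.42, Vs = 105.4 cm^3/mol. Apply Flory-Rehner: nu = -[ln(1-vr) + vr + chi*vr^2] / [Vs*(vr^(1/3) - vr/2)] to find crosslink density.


ln(1 - vr) = ln(1 - 0.324) = -0.3916
Numerator = -((-0.3916) + 0.324 + 0.42 * 0.324^2) = 0.0235
Denominator = 105.4 * (0.324^(1/3) - 0.324/2) = 55.3169
nu = 0.0235 / 55.3169 = 4.2432e-04 mol/cm^3

4.2432e-04 mol/cm^3


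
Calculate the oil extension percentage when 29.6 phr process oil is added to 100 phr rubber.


Oil % = oil / (100 + oil) * 100
= 29.6 / (100 + 29.6) * 100
= 29.6 / 129.6 * 100
= 22.84%

22.84%


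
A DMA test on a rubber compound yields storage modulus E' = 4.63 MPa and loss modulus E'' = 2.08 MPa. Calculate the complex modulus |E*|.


|E*| = sqrt(E'^2 + E''^2)
= sqrt(4.63^2 + 2.08^2)
= sqrt(21.4369 + 4.3264)
= 5.076 MPa

5.076 MPa


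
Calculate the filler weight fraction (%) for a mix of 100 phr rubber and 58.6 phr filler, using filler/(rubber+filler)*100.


Filler % = filler / (rubber + filler) * 100
= 58.6 / (100 + 58.6) * 100
= 58.6 / 158.6 * 100
= 36.95%

36.95%


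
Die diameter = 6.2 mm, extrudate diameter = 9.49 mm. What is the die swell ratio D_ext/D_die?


Die swell ratio = D_extrudate / D_die
= 9.49 / 6.2
= 1.531

Die swell = 1.531


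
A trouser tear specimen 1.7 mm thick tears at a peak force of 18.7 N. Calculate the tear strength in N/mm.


Tear strength = force / thickness
= 18.7 / 1.7
= 11.0 N/mm

11.0 N/mm


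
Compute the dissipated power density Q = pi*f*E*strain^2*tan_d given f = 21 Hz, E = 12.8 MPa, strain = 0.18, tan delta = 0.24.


Q = pi * f * E * strain^2 * tan_d
= pi * 21 * 12.8 * 0.18^2 * 0.24
= pi * 21 * 12.8 * 0.0324 * 0.24
= 6.5665

Q = 6.5665


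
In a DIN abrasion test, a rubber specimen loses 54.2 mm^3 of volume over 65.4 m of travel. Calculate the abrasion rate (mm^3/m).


Rate = volume_loss / distance
= 54.2 / 65.4
= 0.829 mm^3/m

0.829 mm^3/m


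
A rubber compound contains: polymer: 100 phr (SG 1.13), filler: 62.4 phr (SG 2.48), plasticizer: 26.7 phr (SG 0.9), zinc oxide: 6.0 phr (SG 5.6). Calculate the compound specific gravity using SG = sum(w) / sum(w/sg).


Sum of weights = 195.1
Volume contributions:
  polymer: 100/1.13 = 88.4956
  filler: 62.4/2.48 = 25.1613
  plasticizer: 26.7/0.9 = 29.6667
  zinc oxide: 6.0/5.6 = 1.0714
Sum of volumes = 144.3950
SG = 195.1 / 144.3950 = 1.351

SG = 1.351


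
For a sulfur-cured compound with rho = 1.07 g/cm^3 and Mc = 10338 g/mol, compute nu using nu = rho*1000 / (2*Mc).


nu = rho * 1000 / (2 * Mc)
nu = 1.07 * 1000 / (2 * 10338)
nu = 1070.0 / 20676
nu = 0.0518 mol/L

0.0518 mol/L


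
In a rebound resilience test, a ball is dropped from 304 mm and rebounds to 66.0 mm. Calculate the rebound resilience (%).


Resilience = h_rebound / h_drop * 100
= 66.0 / 304 * 100
= 21.7%

21.7%


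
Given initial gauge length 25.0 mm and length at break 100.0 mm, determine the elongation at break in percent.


Elongation = (Lf - L0) / L0 * 100
= (100.0 - 25.0) / 25.0 * 100
= 75.0 / 25.0 * 100
= 300.0%

300.0%


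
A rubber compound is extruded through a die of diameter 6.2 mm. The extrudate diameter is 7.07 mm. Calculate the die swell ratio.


Die swell ratio = D_extrudate / D_die
= 7.07 / 6.2
= 1.14

Die swell = 1.14


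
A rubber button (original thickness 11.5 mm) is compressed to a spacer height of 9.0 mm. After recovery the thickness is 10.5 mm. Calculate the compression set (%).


CS = (t0 - recovered) / (t0 - ts) * 100
= (11.5 - 10.5) / (11.5 - 9.0) * 100
= 1.0 / 2.5 * 100
= 40.0%

40.0%


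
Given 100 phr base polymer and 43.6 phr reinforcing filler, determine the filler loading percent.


Filler % = filler / (rubber + filler) * 100
= 43.6 / (100 + 43.6) * 100
= 43.6 / 143.6 * 100
= 30.36%

30.36%


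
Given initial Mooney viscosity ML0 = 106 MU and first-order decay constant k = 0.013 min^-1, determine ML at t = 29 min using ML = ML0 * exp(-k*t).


ML = ML0 * exp(-k * t)
ML = 106 * exp(-0.013 * 29)
ML = 106 * 0.6859
ML = 72.71 MU

72.71 MU


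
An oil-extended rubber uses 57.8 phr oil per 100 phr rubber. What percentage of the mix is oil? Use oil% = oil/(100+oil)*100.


Oil % = oil / (100 + oil) * 100
= 57.8 / (100 + 57.8) * 100
= 57.8 / 157.8 * 100
= 36.63%

36.63%


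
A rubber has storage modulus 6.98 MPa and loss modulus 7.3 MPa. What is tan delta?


tan delta = E'' / E'
= 7.3 / 6.98
= 1.0458

tan delta = 1.0458


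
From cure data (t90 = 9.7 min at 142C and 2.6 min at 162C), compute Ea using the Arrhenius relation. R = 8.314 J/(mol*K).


T1 = 415.15 K, T2 = 435.15 K
1/T1 - 1/T2 = 1.1071e-04
ln(t1/t2) = ln(9.7/2.6) = 1.3166
Ea = 8.314 * 1.3166 / 1.1071e-04 = 98874.1285 J/mol
Ea = 98.87 kJ/mol

98.87 kJ/mol


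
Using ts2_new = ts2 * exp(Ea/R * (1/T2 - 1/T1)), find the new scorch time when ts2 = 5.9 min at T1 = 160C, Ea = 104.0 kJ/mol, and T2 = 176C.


Convert temperatures: T1 = 160 + 273.15 = 433.15 K, T2 = 176 + 273.15 = 449.15 K
ts2_new = 5.9 * exp(104000 / 8.314 * (1/449.15 - 1/433.15))
1/T2 - 1/T1 = -8.2241e-05
ts2_new = 2.11 min

2.11 min


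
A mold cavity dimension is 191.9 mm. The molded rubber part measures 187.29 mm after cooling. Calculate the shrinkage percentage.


Shrinkage = (mold - part) / mold * 100
= (191.9 - 187.29) / 191.9 * 100
= 4.61 / 191.9 * 100
= 2.4%

2.4%


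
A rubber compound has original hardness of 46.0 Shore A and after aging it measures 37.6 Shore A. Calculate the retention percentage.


Retention = aged / original * 100
= 37.6 / 46.0 * 100
= 81.7%

81.7%


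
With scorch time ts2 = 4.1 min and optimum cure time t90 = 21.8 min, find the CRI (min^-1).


CRI = 100 / (t90 - ts2)
= 100 / (21.8 - 4.1)
= 100 / 17.7
= 5.65 min^-1

5.65 min^-1


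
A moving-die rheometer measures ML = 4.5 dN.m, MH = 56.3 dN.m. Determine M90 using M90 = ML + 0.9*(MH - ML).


M90 = ML + 0.9 * (MH - ML)
M90 = 4.5 + 0.9 * (56.3 - 4.5)
M90 = 4.5 + 0.9 * 51.8
M90 = 51.12 dN.m

51.12 dN.m


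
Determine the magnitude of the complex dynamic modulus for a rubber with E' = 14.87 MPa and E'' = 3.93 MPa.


|E*| = sqrt(E'^2 + E''^2)
= sqrt(14.87^2 + 3.93^2)
= sqrt(221.1169 + 15.4449)
= 15.381 MPa

15.381 MPa


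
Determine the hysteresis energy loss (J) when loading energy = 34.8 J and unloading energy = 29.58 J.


Hysteresis loss = loading - unloading
= 34.8 - 29.58
= 5.22 J

5.22 J


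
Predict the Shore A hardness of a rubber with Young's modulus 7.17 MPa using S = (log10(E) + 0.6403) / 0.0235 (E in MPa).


log10(E) = 0.0235*S - 0.6403  =>  S = (log10(E) + 0.6403) / 0.0235
log10(7.17) = 0.855519
S = (0.855519 + 0.6403) / 0.0235 = 1.495819 / 0.0235
S = 63.7

Shore A = 63.7


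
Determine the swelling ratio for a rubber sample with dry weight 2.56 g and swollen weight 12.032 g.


Q = W_swollen / W_dry
Q = 12.032 / 2.56
Q = 4.7

Q = 4.7


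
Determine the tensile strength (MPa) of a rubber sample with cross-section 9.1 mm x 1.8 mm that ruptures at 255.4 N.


Area = width * thickness = 9.1 * 1.8 = 16.38 mm^2
TS = force / area = 255.4 / 16.38 = 15.59 MPa

15.59 MPa


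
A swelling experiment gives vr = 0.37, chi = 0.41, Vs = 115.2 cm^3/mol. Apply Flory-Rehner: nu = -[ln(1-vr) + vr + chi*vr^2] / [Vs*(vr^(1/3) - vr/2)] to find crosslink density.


ln(1 - vr) = ln(1 - 0.37) = -0.4620
Numerator = -((-0.4620) + 0.37 + 0.41 * 0.37^2) = 0.0359
Denominator = 115.2 * (0.37^(1/3) - 0.37/2) = 61.3907
nu = 0.0359 / 61.3907 = 5.8488e-04 mol/cm^3

5.8488e-04 mol/cm^3


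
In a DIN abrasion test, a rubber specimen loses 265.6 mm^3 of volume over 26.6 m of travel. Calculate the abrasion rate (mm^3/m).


Rate = volume_loss / distance
= 265.6 / 26.6
= 9.985 mm^3/m

9.985 mm^3/m


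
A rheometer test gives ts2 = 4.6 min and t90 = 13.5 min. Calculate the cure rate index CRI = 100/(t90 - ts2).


CRI = 100 / (t90 - ts2)
= 100 / (13.5 - 4.6)
= 100 / 8.9
= 11.24 min^-1

11.24 min^-1


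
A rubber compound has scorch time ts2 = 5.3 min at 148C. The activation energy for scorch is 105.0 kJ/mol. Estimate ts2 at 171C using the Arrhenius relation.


Convert temperatures: T1 = 148 + 273.15 = 421.15 K, T2 = 171 + 273.15 = 444.15 K
ts2_new = 5.3 * exp(105000 / 8.314 * (1/444.15 - 1/421.15))
1/T2 - 1/T1 = -1.2296e-04
ts2_new = 1.12 min

1.12 min


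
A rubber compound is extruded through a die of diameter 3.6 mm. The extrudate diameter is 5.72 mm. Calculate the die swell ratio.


Die swell ratio = D_extrudate / D_die
= 5.72 / 3.6
= 1.589

Die swell = 1.589


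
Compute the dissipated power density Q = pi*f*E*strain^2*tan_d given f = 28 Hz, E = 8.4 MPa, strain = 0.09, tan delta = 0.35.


Q = pi * f * E * strain^2 * tan_d
= pi * 28 * 8.4 * 0.09^2 * 0.35
= pi * 28 * 8.4 * 0.0081 * 0.35
= 2.0948

Q = 2.0948


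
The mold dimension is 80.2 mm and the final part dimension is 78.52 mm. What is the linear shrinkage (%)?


Shrinkage = (mold - part) / mold * 100
= (80.2 - 78.52) / 80.2 * 100
= 1.68 / 80.2 * 100
= 2.09%

2.09%


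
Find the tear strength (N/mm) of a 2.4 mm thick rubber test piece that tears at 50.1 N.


Tear strength = force / thickness
= 50.1 / 2.4
= 20.88 N/mm

20.88 N/mm


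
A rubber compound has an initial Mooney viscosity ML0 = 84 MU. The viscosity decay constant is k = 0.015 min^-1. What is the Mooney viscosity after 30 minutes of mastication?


ML = ML0 * exp(-k * t)
ML = 84 * exp(-0.015 * 30)
ML = 84 * 0.6376
ML = 53.56 MU

53.56 MU


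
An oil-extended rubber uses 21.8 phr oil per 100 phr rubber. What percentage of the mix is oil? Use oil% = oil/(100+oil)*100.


Oil % = oil / (100 + oil) * 100
= 21.8 / (100 + 21.8) * 100
= 21.8 / 121.8 * 100
= 17.9%

17.9%


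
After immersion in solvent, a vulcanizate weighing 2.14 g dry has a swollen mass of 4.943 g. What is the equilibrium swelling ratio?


Q = W_swollen / W_dry
Q = 4.943 / 2.14
Q = 2.31

Q = 2.31


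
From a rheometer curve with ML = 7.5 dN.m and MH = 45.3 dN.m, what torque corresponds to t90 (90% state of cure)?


M90 = ML + 0.9 * (MH - ML)
M90 = 7.5 + 0.9 * (45.3 - 7.5)
M90 = 7.5 + 0.9 * 37.8
M90 = 41.52 dN.m

41.52 dN.m


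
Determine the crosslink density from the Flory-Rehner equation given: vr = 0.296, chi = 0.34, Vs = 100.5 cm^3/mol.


ln(1 - vr) = ln(1 - 0.296) = -0.3510
Numerator = -((-0.3510) + 0.296 + 0.34 * 0.296^2) = 0.0252
Denominator = 100.5 * (0.296^(1/3) - 0.296/2) = 52.1037
nu = 0.0252 / 52.1037 = 4.8341e-04 mol/cm^3

4.8341e-04 mol/cm^3


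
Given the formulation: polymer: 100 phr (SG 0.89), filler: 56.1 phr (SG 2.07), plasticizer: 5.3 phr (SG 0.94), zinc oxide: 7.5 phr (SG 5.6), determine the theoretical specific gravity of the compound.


Sum of weights = 168.9
Volume contributions:
  polymer: 100/0.89 = 112.3596
  filler: 56.1/2.07 = 27.1014
  plasticizer: 5.3/0.94 = 5.6383
  zinc oxide: 7.5/5.6 = 1.3393
Sum of volumes = 146.4386
SG = 168.9 / 146.4386 = 1.153

SG = 1.153


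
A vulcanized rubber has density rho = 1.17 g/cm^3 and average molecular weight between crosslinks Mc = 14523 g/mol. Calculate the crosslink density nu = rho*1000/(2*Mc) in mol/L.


nu = rho * 1000 / (2 * Mc)
nu = 1.17 * 1000 / (2 * 14523)
nu = 1170.0 / 29046
nu = 0.0403 mol/L

0.0403 mol/L


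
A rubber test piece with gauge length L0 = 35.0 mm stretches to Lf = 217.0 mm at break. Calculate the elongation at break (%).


Elongation = (Lf - L0) / L0 * 100
= (217.0 - 35.0) / 35.0 * 100
= 182.0 / 35.0 * 100
= 520.0%

520.0%


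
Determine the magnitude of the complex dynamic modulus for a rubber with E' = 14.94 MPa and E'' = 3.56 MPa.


|E*| = sqrt(E'^2 + E''^2)
= sqrt(14.94^2 + 3.56^2)
= sqrt(223.2036 + 12.6736)
= 15.358 MPa

15.358 MPa


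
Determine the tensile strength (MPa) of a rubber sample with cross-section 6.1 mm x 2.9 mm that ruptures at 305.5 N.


Area = width * thickness = 6.1 * 2.9 = 17.69 mm^2
TS = force / area = 305.5 / 17.69 = 17.27 MPa

17.27 MPa


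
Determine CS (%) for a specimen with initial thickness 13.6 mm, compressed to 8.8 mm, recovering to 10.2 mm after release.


CS = (t0 - recovered) / (t0 - ts) * 100
= (13.6 - 10.2) / (13.6 - 8.8) * 100
= 3.4 / 4.8 * 100
= 70.8%

70.8%


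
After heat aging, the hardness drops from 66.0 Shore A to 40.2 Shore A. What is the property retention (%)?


Retention = aged / original * 100
= 40.2 / 66.0 * 100
= 60.9%

60.9%


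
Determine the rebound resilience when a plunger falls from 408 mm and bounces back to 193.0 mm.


Resilience = h_rebound / h_drop * 100
= 193.0 / 408 * 100
= 47.3%

47.3%


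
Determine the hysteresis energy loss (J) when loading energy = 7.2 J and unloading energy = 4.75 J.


Hysteresis loss = loading - unloading
= 7.2 - 4.75
= 2.45 J

2.45 J


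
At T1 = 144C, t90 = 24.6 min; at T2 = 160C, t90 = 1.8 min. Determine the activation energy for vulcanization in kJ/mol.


T1 = 417.15 K, T2 = 433.15 K
1/T1 - 1/T2 = 8.8550e-05
ln(t1/t2) = ln(24.6/1.8) = 2.6150
Ea = 8.314 * 2.6150 / 8.8550e-05 = 245519.2888 J/mol
Ea = 245.52 kJ/mol

245.52 kJ/mol


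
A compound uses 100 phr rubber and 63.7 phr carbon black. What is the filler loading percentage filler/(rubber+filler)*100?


Filler % = filler / (rubber + filler) * 100
= 63.7 / (100 + 63.7) * 100
= 63.7 / 163.7 * 100
= 38.91%

38.91%


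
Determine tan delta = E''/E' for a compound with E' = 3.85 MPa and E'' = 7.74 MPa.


tan delta = E'' / E'
= 7.74 / 3.85
= 2.0104

tan delta = 2.0104


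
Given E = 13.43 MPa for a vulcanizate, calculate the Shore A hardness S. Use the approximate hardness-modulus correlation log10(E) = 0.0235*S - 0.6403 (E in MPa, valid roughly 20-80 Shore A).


log10(E) = 0.0235*S - 0.6403  =>  S = (log10(E) + 0.6403) / 0.0235
log10(13.43) = 1.128076
S = (1.128076 + 0.6403) / 0.0235 = 1.768376 / 0.0235
S = 75.3

Shore A = 75.3


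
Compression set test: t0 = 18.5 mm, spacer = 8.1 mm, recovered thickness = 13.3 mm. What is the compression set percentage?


CS = (t0 - recovered) / (t0 - ts) * 100
= (18.5 - 13.3) / (18.5 - 8.1) * 100
= 5.2 / 10.4 * 100
= 50.0%

50.0%


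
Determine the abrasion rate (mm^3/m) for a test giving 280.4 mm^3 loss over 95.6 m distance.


Rate = volume_loss / distance
= 280.4 / 95.6
= 2.933 mm^3/m

2.933 mm^3/m


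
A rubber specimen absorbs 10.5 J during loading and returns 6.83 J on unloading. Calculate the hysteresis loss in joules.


Hysteresis loss = loading - unloading
= 10.5 - 6.83
= 3.67 J

3.67 J


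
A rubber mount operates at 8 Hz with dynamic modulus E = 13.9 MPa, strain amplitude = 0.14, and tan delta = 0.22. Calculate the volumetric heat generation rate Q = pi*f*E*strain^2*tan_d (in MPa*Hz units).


Q = pi * f * E * strain^2 * tan_d
= pi * 8 * 13.9 * 0.14^2 * 0.22
= pi * 8 * 13.9 * 0.0196 * 0.22
= 1.5064

Q = 1.5064


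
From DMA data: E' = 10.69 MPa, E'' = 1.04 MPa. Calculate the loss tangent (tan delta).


tan delta = E'' / E'
= 1.04 / 10.69
= 0.0973

tan delta = 0.0973


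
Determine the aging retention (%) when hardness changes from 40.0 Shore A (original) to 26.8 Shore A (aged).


Retention = aged / original * 100
= 26.8 / 40.0 * 100
= 67.0%

67.0%


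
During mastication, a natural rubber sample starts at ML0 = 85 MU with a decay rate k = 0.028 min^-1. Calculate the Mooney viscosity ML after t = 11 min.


ML = ML0 * exp(-k * t)
ML = 85 * exp(-0.028 * 11)
ML = 85 * 0.7349
ML = 62.47 MU

62.47 MU


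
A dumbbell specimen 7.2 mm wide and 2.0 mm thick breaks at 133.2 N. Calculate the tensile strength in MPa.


Area = width * thickness = 7.2 * 2.0 = 14.4 mm^2
TS = force / area = 133.2 / 14.4 = 9.25 MPa

9.25 MPa


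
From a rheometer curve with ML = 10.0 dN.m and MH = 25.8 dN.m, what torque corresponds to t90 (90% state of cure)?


M90 = ML + 0.9 * (MH - ML)
M90 = 10.0 + 0.9 * (25.8 - 10.0)
M90 = 10.0 + 0.9 * 15.8
M90 = 24.22 dN.m

24.22 dN.m


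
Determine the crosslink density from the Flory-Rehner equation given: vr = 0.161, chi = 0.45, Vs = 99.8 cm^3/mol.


ln(1 - vr) = ln(1 - 0.161) = -0.1755
Numerator = -((-0.1755) + 0.161 + 0.45 * 0.161^2) = 0.0029
Denominator = 99.8 * (0.161^(1/3) - 0.161/2) = 46.2585
nu = 0.0029 / 46.2585 = 6.2261e-05 mol/cm^3

6.2261e-05 mol/cm^3


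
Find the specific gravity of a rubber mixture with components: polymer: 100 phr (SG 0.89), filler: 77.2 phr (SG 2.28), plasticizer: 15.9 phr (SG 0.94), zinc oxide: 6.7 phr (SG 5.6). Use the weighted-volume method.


Sum of weights = 199.8
Volume contributions:
  polymer: 100/0.89 = 112.3596
  filler: 77.2/2.28 = 33.8596
  plasticizer: 15.9/0.94 = 16.9149
  zinc oxide: 6.7/5.6 = 1.1964
Sum of volumes = 164.3305
SG = 199.8 / 164.3305 = 1.216

SG = 1.216


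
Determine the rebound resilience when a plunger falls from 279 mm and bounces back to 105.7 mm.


Resilience = h_rebound / h_drop * 100
= 105.7 / 279 * 100
= 37.9%

37.9%


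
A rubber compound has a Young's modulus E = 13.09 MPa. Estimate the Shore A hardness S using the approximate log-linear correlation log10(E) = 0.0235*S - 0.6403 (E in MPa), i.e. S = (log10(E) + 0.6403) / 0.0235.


log10(E) = 0.0235*S - 0.6403  =>  S = (log10(E) + 0.6403) / 0.0235
log10(13.09) = 1.116940
S = (1.116940 + 0.6403) / 0.0235 = 1.757240 / 0.0235
S = 74.8

Shore A = 74.8
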